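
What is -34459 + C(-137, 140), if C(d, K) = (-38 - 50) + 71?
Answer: -34476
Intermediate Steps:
C(d, K) = -17 (C(d, K) = -88 + 71 = -17)
-34459 + C(-137, 140) = -34459 - 17 = -34476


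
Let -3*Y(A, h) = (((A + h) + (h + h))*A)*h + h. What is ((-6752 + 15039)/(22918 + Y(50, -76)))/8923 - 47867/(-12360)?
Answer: 25950331483241/6700785027960 ≈ 3.8727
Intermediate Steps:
Y(A, h) = -h/3 - A*h*(A + 3*h)/3 (Y(A, h) = -((((A + h) + (h + h))*A)*h + h)/3 = -((((A + h) + 2*h)*A)*h + h)/3 = -(((A + 3*h)*A)*h + h)/3 = -((A*(A + 3*h))*h + h)/3 = -(A*h*(A + 3*h) + h)/3 = -(h + A*h*(A + 3*h))/3 = -h/3 - A*h*(A + 3*h)/3)
((-6752 + 15039)/(22918 + Y(50, -76)))/8923 - 47867/(-12360) = ((-6752 + 15039)/(22918 - ⅓*(-76)*(1 + 50² + 3*50*(-76))))/8923 - 47867/(-12360) = (8287/(22918 - ⅓*(-76)*(1 + 2500 - 11400)))*(1/8923) - 47867*(-1/12360) = (8287/(22918 - ⅓*(-76)*(-8899)))*(1/8923) + 47867/12360 = (8287/(22918 - 676324/3))*(1/8923) + 47867/12360 = (8287/(-607570/3))*(1/8923) + 47867/12360 = (8287*(-3/607570))*(1/8923) + 47867/12360 = -24861/607570*1/8923 + 47867/12360 = -24861/5421347110 + 47867/12360 = 25950331483241/6700785027960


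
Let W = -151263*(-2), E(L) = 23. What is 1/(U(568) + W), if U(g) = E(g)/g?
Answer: 568/171834791 ≈ 3.3055e-6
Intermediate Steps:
U(g) = 23/g
W = 302526 (W = -147*(-2058) = 302526)
1/(U(568) + W) = 1/(23/568 + 302526) = 1/(171834791/568) = 568/171834791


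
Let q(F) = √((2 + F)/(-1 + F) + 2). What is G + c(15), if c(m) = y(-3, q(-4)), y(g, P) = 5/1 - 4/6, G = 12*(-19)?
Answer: -671/3 ≈ -223.67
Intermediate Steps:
q(F) = √(2 + (2 + F)/(-1 + F)) (q(F) = √((2 + F)/(-1 + F) + 2) = √(2 + (2 + F)/(-1 + F)))
G = -228
y(g, P) = 13/3 (y(g, P) = 5*1 - 4*⅙ = 5 - ⅔ = 13/3)
c(m) = 13/3
G + c(15) = -228 + 13/3 = -671/3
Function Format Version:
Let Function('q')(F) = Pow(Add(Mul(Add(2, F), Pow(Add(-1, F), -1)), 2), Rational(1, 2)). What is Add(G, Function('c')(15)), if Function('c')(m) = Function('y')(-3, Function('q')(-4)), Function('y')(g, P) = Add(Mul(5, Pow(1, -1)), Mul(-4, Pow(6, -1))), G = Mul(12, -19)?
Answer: Rational(-671, 3) ≈ -223.67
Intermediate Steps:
Function('q')(F) = Pow(Add(2, Mul(Pow(Add(-1, F), -1), Add(2, F))), Rational(1, 2)) (Function('q')(F) = Pow(Add(Mul(Pow(Add(-1, F), -1), Add(2, F)), 2), Rational(1, 2)) = Pow(Add(2, Mul(Pow(Add(-1, F), -1), Add(2, F))), Rational(1, 2)))
G = -228
Function('y')(g, P) = Rational(13, 3) (Function('y')(g, P) = Add(Mul(5, 1), Mul(-4, Rational(1, 6))) = Add(5, Rational(-2, 3)) = Rational(13, 3))
Function('c')(m) = Rational(13, 3)
Add(G, Function('c')(15)) = Add(-228, Rational(13, 3)) = Rational(-671, 3)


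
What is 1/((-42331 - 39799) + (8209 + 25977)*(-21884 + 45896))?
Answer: 1/820792102 ≈ 1.2183e-9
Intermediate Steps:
1/((-42331 - 39799) + (8209 + 25977)*(-21884 + 45896)) = 1/(-82130 + 34186*24012) = 1/(-82130 + 820874232) = 1/820792102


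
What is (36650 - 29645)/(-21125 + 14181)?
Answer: -7005/6944 ≈ -1.0088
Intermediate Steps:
(36650 - 29645)/(-21125 + 14181) = 7005/(-6944) = 7005*(-1/6944) = -7005/6944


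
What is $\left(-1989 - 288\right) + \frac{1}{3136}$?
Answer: $- \frac{7140671}{3136} \approx -2277.0$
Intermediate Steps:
$\left(-1989 - 288\right) + \frac{1}{3136} = -2277 + \frac{1}{3136} = - \frac{7140671}{3136}$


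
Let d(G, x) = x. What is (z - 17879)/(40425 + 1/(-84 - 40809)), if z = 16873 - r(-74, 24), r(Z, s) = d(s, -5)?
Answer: -40933893/1653099524 ≈ -0.024762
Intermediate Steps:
r(Z, s) = -5
z = 16878 (z = 16873 - 1*(-5) = 16873 + 5 = 16878)
(z - 17879)/(40425 + 1/(-84 - 40809)) = (16878 - 17879)/(40425 + 1/(-84 - 40809)) = -1001/(40425 + 1/(-40893)) = -1001/(40425 - 1/40893) = -1001/1653099524/40893 = -1001*40893/1653099524 = -40933893/1653099524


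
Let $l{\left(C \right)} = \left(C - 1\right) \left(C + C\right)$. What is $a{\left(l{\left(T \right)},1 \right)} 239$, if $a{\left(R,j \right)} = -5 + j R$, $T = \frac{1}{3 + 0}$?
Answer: $- \frac{11711}{9} \approx -1301.2$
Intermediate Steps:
$T = \frac{1}{3} \approx 0.33333$
$l{\left(C \right)} = 2 C \left(-1 + C\right)$ ($l{\left(C \right)} = \left(-1 + C\right) 2 C = 2 C \left(-1 + C\right)$)
$a{\left(R,j \right)} = -5 + R j$
$a{\left(l{\left(T \right)},1 \right)} 239 = \left(-5 + 2 \cdot \frac{1}{3} \left(-1 + \frac{1}{3}\right) 1\right) 239 = \left(-5 + 2 \cdot \frac{1}{3} \left(- \frac{2}{3}\right) 1\right) 239 = \left(-5 - \frac{4}{9}\right) 239 = \left(- \frac{49}{9}\right) 239 = - \frac{11711}{9}$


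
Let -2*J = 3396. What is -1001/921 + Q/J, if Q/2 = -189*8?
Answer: 180901/260643 ≈ 0.69406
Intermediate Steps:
J = -1698 (J = -1/2*3396 = -1698)
Q = -3024 (Q = 2*(-189*8) = 2*(-1512) = -3024)
-1001/921 + Q/J = -1001/921 - 3024/(-1698) = -1001*1/921 - 3024*(-1/1698) = -1001/921 + 504/283 = 180901/260643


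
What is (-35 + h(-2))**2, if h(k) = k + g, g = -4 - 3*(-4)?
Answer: 841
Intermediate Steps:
g = 8 (g = -4 + 12 = 8)
h(k) = 8 + k (h(k) = k + 8 = 8 + k)
(-35 + h(-2))**2 = (-35 + (8 - 2))**2 = (-35 + 6)**2 = (-29)**2 = 841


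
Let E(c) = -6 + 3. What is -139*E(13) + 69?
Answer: 486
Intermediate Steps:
E(c) = -3
-139*E(13) + 69 = -139*(-3) + 69 = 417 + 69 = 486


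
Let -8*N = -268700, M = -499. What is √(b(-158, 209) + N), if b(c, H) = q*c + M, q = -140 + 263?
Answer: √54618/2 ≈ 116.85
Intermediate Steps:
N = 67175/2 (N = -⅛*(-268700) = 67175/2 ≈ 33588.)
q = 123
b(c, H) = -499 + 123*c (b(c, H) = 123*c - 499 = -499 + 123*c)
√(b(-158, 209) + N) = √((-499 + 123*(-158)) + 67175/2) = √((-499 - 19434) + 67175/2) = √(-19933 + 67175/2) = √(27309/2) = √54618/2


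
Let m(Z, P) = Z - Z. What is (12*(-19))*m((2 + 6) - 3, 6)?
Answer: 0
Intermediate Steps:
m(Z, P) = 0
(12*(-19))*m((2 + 6) - 3, 6) = (12*(-19))*0 = -228*0 = 0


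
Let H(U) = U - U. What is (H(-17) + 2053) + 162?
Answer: 2215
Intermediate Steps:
H(U) = 0
(H(-17) + 2053) + 162 = (0 + 2053) + 162 = 2053 + 162 = 2215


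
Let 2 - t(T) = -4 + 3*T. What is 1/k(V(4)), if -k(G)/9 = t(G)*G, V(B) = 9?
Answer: 1/1701 ≈ 0.00058789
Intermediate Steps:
t(T) = 6 - 3*T (t(T) = 2 - (-4 + 3*T) = 2 + (4 - 3*T) = 6 - 3*T)
k(G) = -9*G*(6 - 3*G) (k(G) = -9*(6 - 3*G)*G = -9*G*(6 - 3*G))
1/k(V(4)) = 1/(27*9*(-2 + 9)) = 1/(27*9*7) = 1/1701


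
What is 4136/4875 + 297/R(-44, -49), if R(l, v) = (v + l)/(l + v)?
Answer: 1452011/4875 ≈ 297.85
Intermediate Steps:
R(l, v) = 1 (R(l, v) = (l + v)/(l + v) = 1)
4136/4875 + 297/R(-44, -49) = 4136/4875 + 297/1 = 4136*(1/4875) + 297*1 = 4136/4875 + 297 = 1452011/4875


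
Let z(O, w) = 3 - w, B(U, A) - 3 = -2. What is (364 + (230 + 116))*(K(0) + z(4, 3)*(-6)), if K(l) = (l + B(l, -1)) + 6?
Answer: 4970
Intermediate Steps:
B(U, A) = 1 (B(U, A) = 3 - 2 = 1)
K(l) = 7 + l (K(l) = (l + 1) + 6 = (1 + l) + 6 = 7 + l)
(364 + (230 + 116))*(K(0) + z(4, 3)*(-6)) = (364 + (230 + 116))*((7 + 0) + (3 - 1*3)*(-6)) = (364 + 346)*(7 + (3 - 3)*(-6)) = 710*(7 + 0*(-6)) = 710*(7 + 0) = 710*7 = 4970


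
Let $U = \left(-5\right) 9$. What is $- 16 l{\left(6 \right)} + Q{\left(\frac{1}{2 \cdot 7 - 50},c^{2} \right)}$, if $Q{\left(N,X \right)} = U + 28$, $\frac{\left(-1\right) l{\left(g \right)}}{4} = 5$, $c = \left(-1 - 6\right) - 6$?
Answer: $303$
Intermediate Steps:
$c = -13$ ($c = \left(-1 - 6\right) - 6 = -7 - 6 = -13$)
$l{\left(g \right)} = -20$ ($l{\left(g \right)} = \left(-4\right) 5 = -20$)
$U = -45$
$Q{\left(N,X \right)} = -17$ ($Q{\left(N,X \right)} = -45 + 28 = -17$)
$- 16 l{\left(6 \right)} + Q{\left(\frac{1}{2 \cdot 7 - 50},c^{2} \right)} = \left(-16\right) \left(-20\right) - 17 = 320 - 17 = 303$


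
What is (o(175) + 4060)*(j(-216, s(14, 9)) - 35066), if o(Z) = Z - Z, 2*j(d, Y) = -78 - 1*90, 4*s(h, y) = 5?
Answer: -142709000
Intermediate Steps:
s(h, y) = 5/4 (s(h, y) = (¼)*5 = 5/4)
j(d, Y) = -84 (j(d, Y) = (-78 - 1*90)/2 = (-78 - 90)/2 = (½)*(-168) = -84)
o(Z) = 0
(o(175) + 4060)*(j(-216, s(14, 9)) - 35066) = (0 + 4060)*(-84 - 35066) = 4060*(-35150) = -142709000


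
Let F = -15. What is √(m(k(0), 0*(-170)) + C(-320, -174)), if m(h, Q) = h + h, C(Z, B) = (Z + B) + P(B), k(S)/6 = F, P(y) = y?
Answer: 4*I*√53 ≈ 29.12*I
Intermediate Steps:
k(S) = -90 (k(S) = 6*(-15) = -90)
C(Z, B) = Z + 2*B (C(Z, B) = (Z + B) + B = (B + Z) + B = Z + 2*B)
m(h, Q) = 2*h
√(m(k(0), 0*(-170)) + C(-320, -174)) = √(2*(-90) + (-320 + 2*(-174))) = √(-180 + (-320 - 348)) = √(-180 - 668) = √(-848) = 4*I*√53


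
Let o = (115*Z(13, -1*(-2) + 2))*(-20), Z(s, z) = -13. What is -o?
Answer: -29900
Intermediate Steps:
o = 29900 (o = (115*(-13))*(-20) = -1495*(-20) = 29900)
-o = -1*29900 = -29900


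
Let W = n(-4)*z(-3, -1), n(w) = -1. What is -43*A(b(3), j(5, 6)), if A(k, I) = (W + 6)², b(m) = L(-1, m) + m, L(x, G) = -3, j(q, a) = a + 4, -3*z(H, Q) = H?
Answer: -1075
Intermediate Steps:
z(H, Q) = -H/3
j(q, a) = 4 + a
W = -1 (W = -(-1)*(-3)/3 = -1*1 = -1)
b(m) = -3 + m
A(k, I) = 25 (A(k, I) = (-1 + 6)² = 5² = 25)
-43*A(b(3), j(5, 6)) = -43*25 = -1075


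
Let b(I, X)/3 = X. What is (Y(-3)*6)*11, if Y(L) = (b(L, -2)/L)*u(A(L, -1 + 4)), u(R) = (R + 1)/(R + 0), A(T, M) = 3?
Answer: 176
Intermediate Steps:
b(I, X) = 3*X
u(R) = (1 + R)/R
Y(L) = -8/L (Y(L) = ((3*(-2))/L)*((1 + 3)/3) = (-6/L)*((⅓)*4) = -6/L*(4/3) = -8/L)
(Y(-3)*6)*11 = (-8/(-3)*6)*11 = (-8*(-⅓)*6)*11 = ((8/3)*6)*11 = 16*11 = 176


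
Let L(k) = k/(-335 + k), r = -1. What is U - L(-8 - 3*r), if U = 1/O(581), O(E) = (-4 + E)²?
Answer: -332861/22639172 ≈ -0.014703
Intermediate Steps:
U = 1/332929 (U = 1/((-4 + 581)²) = 1/(577²) = 1/332929 ≈ 3.0036e-6)
U - L(-8 - 3*r) = 1/332929 - (-8 - 3*(-1))/(-335 + (-8 - 3*(-1))) = 1/332929 - (-8 + 3)/(-335 + (-8 + 3)) = 1/332929 - (-5)/(-335 - 5) = 1/332929 - (-5)/(-340) = 1/332929 - (-5)*(-1)/340 = 1/332929 - 1*1/68 = 1/332929 - 1/68 = -332861/22639172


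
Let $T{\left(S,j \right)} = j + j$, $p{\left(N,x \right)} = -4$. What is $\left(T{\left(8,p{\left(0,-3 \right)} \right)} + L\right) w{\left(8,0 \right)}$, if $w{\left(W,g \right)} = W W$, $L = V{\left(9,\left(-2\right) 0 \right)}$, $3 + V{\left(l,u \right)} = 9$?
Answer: $-128$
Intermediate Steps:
$V{\left(l,u \right)} = 6$ ($V{\left(l,u \right)} = -3 + 9 = 6$)
$L = 6$
$w{\left(W,g \right)} = W^{2}$
$T{\left(S,j \right)} = 2 j$
$\left(T{\left(8,p{\left(0,-3 \right)} \right)} + L\right) w{\left(8,0 \right)} = \left(2 \left(-4\right) + 6\right) 8^{2} = \left(-8 + 6\right) 64 = \left(-2\right) 64 = -128$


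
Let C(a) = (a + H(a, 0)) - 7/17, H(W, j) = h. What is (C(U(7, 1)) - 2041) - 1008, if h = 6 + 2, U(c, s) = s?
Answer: -51687/17 ≈ -3040.4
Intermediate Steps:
h = 8
H(W, j) = 8
C(a) = 129/17 + a (C(a) = (a + 8) - 7/17 = (8 + a) - 7*1/17 = (8 + a) - 7/17 = 129/17 + a)
(C(U(7, 1)) - 2041) - 1008 = ((129/17 + 1) - 2041) - 1008 = (146/17 - 2041) - 1008 = -34551/17 - 1008 = -51687/17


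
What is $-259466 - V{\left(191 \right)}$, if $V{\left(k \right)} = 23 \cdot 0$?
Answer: $-259466$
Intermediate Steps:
$V{\left(k \right)} = 0$
$-259466 - V{\left(191 \right)} = -259466 - 0 = -259466 + 0 = -259466$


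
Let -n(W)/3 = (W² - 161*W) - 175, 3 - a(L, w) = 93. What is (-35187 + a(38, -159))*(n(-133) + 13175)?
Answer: 3654908862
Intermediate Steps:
a(L, w) = -90 (a(L, w) = 3 - 1*93 = 3 - 93 = -90)
n(W) = 525 - 3*W² + 483*W (n(W) = -3*((W² - 161*W) - 175) = -3*(-175 + W² - 161*W) = 525 - 3*W² + 483*W)
(-35187 + a(38, -159))*(n(-133) + 13175) = (-35187 - 90)*((525 - 3*(-133)² + 483*(-133)) + 13175) = -35277*((525 - 3*17689 - 64239) + 13175) = -35277*((525 - 53067 - 64239) + 13175) = -35277*(-116781 + 13175) = -35277*(-103606) = 3654908862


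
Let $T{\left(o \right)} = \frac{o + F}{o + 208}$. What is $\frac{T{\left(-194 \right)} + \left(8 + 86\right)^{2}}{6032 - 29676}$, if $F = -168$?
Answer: $- \frac{61671}{165508} \approx -0.37262$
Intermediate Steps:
$T{\left(o \right)} = \frac{-168 + o}{208 + o}$ ($T{\left(o \right)} = \frac{o - 168}{o + 208} = \frac{-168 + o}{208 + o}$)
$\frac{T{\left(-194 \right)} + \left(8 + 86\right)^{2}}{6032 - 29676} = \frac{\frac{-168 - 194}{208 - 194} + \left(8 + 86\right)^{2}}{6032 - 29676} = \frac{\frac{1}{14} \left(-362\right) + 94^{2}}{-23644} = \left(\frac{1}{14} \left(-362\right) + 8836\right) \left(- \frac{1}{23644}\right) = \left(- \frac{181}{7} + 8836\right) \left(- \frac{1}{23644}\right) = \frac{61671}{7} \left(- \frac{1}{23644}\right) = - \frac{61671}{165508}$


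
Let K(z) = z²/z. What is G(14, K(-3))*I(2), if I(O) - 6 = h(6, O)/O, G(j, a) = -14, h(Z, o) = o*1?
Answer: -98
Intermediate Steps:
h(Z, o) = o
K(z) = z
I(O) = 7 (I(O) = 6 + O/O = 6 + 1 = 7)
G(14, K(-3))*I(2) = -14*7 = -98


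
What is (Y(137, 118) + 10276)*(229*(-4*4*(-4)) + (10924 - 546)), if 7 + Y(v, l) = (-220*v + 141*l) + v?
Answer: -77505264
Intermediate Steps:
Y(v, l) = -7 - 219*v + 141*l (Y(v, l) = -7 + ((-220*v + 141*l) + v) = -7 + (-219*v + 141*l) = -7 - 219*v + 141*l)
(Y(137, 118) + 10276)*(229*(-4*4*(-4)) + (10924 - 546)) = ((-7 - 219*137 + 141*118) + 10276)*(229*(-4*4*(-4)) + (10924 - 546)) = ((-7 - 30003 + 16638) + 10276)*(229*(-16*(-4)) + 10378) = (-13372 + 10276)*(229*64 + 10378) = -3096*(14656 + 10378) = -3096*25034 = -77505264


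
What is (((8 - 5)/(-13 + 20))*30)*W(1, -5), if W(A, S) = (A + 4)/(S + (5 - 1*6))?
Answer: -75/7 ≈ -10.714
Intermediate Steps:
W(A, S) = (4 + A)/(-1 + S) (W(A, S) = (4 + A)/(S + (5 - 6)) = (4 + A)/(S - 1) = (4 + A)/(-1 + S))
(((8 - 5)/(-13 + 20))*30)*W(1, -5) = (((8 - 5)/(-13 + 20))*30)*((4 + 1)/(-1 - 5)) = ((3/7)*30)*(5/(-6)) = ((3*(⅐))*30)*(-⅙*5) = ((3/7)*30)*(-⅚) = (90/7)*(-⅚) = -75/7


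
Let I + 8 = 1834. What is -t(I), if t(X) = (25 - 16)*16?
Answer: -144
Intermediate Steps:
I = 1826 (I = -8 + 1834 = 1826)
t(X) = 144 (t(X) = 9*16 = 144)
-t(I) = -1*144 = -144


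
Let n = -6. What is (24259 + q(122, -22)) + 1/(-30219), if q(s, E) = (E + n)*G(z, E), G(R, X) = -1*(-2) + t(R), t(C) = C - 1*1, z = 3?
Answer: 729698192/30219 ≈ 24147.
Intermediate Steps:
t(C) = -1 + C (t(C) = C - 1 = -1 + C)
G(R, X) = 1 + R (G(R, X) = -1*(-2) + (-1 + R) = 2 + (-1 + R) = 1 + R)
q(s, E) = -24 + 4*E (q(s, E) = (E - 6)*(1 + 3) = (-6 + E)*4 = -24 + 4*E)
(24259 + q(122, -22)) + 1/(-30219) = (24259 + (-24 + 4*(-22))) + 1/(-30219) = (24259 + (-24 - 88)) - 1/30219 = (24259 - 112) - 1/30219 = 24147 - 1/30219 = 729698192/30219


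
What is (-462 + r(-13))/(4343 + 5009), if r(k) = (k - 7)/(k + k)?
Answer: -1499/30394 ≈ -0.049319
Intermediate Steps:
r(k) = (-7 + k)/(2*k) (r(k) = (-7 + k)/((2*k)) = (-7 + k)*(1/(2*k)) = (-7 + k)/(2*k))
(-462 + r(-13))/(4343 + 5009) = (-462 + (½)*(-7 - 13)/(-13))/(4343 + 5009) = (-462 + (½)*(-1/13)*(-20))/9352 = (-462 + 10/13)*(1/9352) = -5996/13*1/9352 = -1499/30394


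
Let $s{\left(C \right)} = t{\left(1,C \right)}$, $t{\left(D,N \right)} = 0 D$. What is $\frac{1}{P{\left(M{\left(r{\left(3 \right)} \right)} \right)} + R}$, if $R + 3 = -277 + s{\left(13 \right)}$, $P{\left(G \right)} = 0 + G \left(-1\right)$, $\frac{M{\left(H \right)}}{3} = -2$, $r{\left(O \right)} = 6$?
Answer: $- \frac{1}{274} \approx -0.0036496$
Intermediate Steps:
$t{\left(D,N \right)} = 0$
$M{\left(H \right)} = -6$ ($M{\left(H \right)} = 3 \left(-2\right) = -6$)
$s{\left(C \right)} = 0$
$P{\left(G \right)} = - G$ ($P{\left(G \right)} = 0 - G = - G$)
$R = -280$ ($R = -3 + \left(-277 + 0\right) = -3 - 277 = -280$)
$\frac{1}{P{\left(M{\left(r{\left(3 \right)} \right)} \right)} + R} = \frac{1}{\left(-1\right) \left(-6\right) - 280} = \frac{1}{6 - 280} = \frac{1}{-274} = - \frac{1}{274}$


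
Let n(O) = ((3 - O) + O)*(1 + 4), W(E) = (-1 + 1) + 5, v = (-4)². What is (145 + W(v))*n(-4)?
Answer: 2250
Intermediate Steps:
v = 16
W(E) = 5 (W(E) = 0 + 5 = 5)
n(O) = 15 (n(O) = 3*5 = 15)
(145 + W(v))*n(-4) = (145 + 5)*15 = 150*15 = 2250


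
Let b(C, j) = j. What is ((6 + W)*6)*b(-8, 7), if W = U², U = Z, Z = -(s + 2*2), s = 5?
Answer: 3654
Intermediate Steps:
Z = -9 (Z = -(5 + 2*2) = -(5 + 4) = -1*9 = -9)
U = -9
W = 81 (W = (-9)² = 81)
((6 + W)*6)*b(-8, 7) = ((6 + 81)*6)*7 = (87*6)*7 = 522*7 = 3654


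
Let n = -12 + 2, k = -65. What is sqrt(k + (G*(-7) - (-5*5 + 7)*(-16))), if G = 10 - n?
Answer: I*sqrt(493) ≈ 22.204*I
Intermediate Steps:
n = -10
G = 20 (G = 10 - 1*(-10) = 10 + 10 = 20)
sqrt(k + (G*(-7) - (-5*5 + 7)*(-16))) = sqrt(-65 + (20*(-7) - (-5*5 + 7)*(-16))) = sqrt(-65 + (-140 - (-25 + 7)*(-16))) = sqrt(-65 + (-140 - (-18)*(-16))) = sqrt(-65 + (-140 - 1*288)) = sqrt(-65 + (-140 - 288)) = sqrt(-65 - 428) = sqrt(-493) = I*sqrt(493)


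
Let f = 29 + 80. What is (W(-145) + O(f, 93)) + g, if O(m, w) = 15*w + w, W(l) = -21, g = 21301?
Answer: 22768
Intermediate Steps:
f = 109
O(m, w) = 16*w
(W(-145) + O(f, 93)) + g = (-21 + 16*93) + 21301 = (-21 + 1488) + 21301 = 1467 + 21301 = 22768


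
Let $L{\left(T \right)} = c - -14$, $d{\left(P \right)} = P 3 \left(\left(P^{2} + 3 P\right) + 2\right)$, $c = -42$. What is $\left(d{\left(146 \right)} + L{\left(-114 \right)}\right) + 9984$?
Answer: $9539084$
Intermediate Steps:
$d{\left(P \right)} = 3 P \left(2 + P^{2} + 3 P\right)$
$L{\left(T \right)} = -28$ ($L{\left(T \right)} = -42 - -14 = -42 + 14 = -28$)
$\left(d{\left(146 \right)} + L{\left(-114 \right)}\right) + 9984 = \left(3 \cdot 146 \left(2 + 146^{2} + 3 \cdot 146\right) - 28\right) + 9984 = \left(3 \cdot 146 \left(2 + 21316 + 438\right) - 28\right) + 9984 = \left(3 \cdot 146 \cdot 21756 - 28\right) + 9984 = \left(9529128 - 28\right) + 9984 = 9529100 + 9984 = 9539084$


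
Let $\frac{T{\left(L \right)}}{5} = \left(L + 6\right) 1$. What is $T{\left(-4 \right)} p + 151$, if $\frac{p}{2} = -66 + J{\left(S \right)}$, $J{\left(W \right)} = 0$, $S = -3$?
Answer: $-1169$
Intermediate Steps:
$T{\left(L \right)} = 30 + 5 L$ ($T{\left(L \right)} = 5 \left(L + 6\right) 1 = 5 \left(6 + L\right) 1 = 5 \left(6 + L\right) = 30 + 5 L$)
$p = -132$ ($p = 2 \left(-66 + 0\right) = 2 \left(-66\right) = -132$)
$T{\left(-4 \right)} p + 151 = \left(30 + 5 \left(-4\right)\right) \left(-132\right) + 151 = \left(30 - 20\right) \left(-132\right) + 151 = 10 \left(-132\right) + 151 = -1320 + 151 = -1169$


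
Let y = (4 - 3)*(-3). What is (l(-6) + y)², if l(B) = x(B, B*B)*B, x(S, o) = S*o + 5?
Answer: 1595169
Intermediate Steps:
x(S, o) = 5 + S*o
y = -3 (y = 1*(-3) = -3)
l(B) = B*(5 + B³) (l(B) = (5 + B*(B*B))*B = (5 + B*B²)*B = (5 + B³)*B = B*(5 + B³))
(l(-6) + y)² = (-6*(5 + (-6)³) - 3)² = (-6*(5 - 216) - 3)² = (-6*(-211) - 3)² = (1266 - 3)² = 1263² = 1595169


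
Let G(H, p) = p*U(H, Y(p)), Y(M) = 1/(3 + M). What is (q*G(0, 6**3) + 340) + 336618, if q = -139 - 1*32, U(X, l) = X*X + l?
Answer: 24585622/73 ≈ 3.3679e+5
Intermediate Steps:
U(X, l) = l + X**2 (U(X, l) = X**2 + l = l + X**2)
G(H, p) = p*(H**2 + 1/(3 + p)) (G(H, p) = p*(1/(3 + p) + H**2) = p*(H**2 + 1/(3 + p)))
q = -171 (q = -139 - 32 = -171)
(q*G(0, 6**3) + 340) + 336618 = (-171*6**3*(1 + 0**2*(3 + 6**3))/(3 + 6**3) + 340) + 336618 = (-36936*(1 + 0*(3 + 216))/(3 + 216) + 340) + 336618 = (-36936*(1 + 0*219)/219 + 340) + 336618 = (-36936*(1 + 0)/219 + 340) + 336618 = (-36936/219 + 340) + 336618 = (-171*72/73 + 340) + 336618 = (-12312/73 + 340) + 336618 = 12508/73 + 336618 = 24585622/73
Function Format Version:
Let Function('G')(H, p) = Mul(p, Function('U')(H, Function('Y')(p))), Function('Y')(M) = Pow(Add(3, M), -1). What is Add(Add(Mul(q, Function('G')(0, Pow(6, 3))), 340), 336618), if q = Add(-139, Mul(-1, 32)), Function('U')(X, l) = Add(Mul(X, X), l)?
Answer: Rational(24585622, 73) ≈ 3.3679e+5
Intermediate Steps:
Function('U')(X, l) = Add(l, Pow(X, 2)) (Function('U')(X, l) = Add(Pow(X, 2), l) = Add(l, Pow(X, 2)))
Function('G')(H, p) = Mul(p, Add(Pow(H, 2), Pow(Add(3, p), -1))) (Function('G')(H, p) = Mul(p, Add(Pow(Add(3, p), -1), Pow(H, 2))) = Mul(p, Add(Pow(H, 2), Pow(Add(3, p), -1))))
q = -171 (q = Add(-139, -32) = -171)
Add(Add(Mul(q, Function('G')(0, Pow(6, 3))), 340), 336618) = Add(Add(Mul(-171, Mul(Pow(6, 3), Pow(Add(3, Pow(6, 3)), -1), Add(1, Mul(Pow(0, 2), Add(3, Pow(6, 3)))))), 340), 336618) = Add(Add(Mul(-171, Mul(216, Pow(Add(3, 216), -1), Add(1, Mul(0, Add(3, 216))))), 340), 336618) = Add(Add(Mul(-171, Mul(216, Pow(219, -1), Add(1, Mul(0, 219)))), 340), 336618) = Add(Add(Mul(-171, Mul(216, Rational(1, 219), Add(1, 0))), 340), 336618) = Add(Add(Mul(-171, Mul(216, Rational(1, 219), 1)), 340), 336618) = Add(Add(Mul(-171, Rational(72, 73)), 340), 336618) = Add(Add(Rational(-12312, 73), 340), 336618) = Add(Rational(12508, 73), 336618) = Rational(24585622, 73)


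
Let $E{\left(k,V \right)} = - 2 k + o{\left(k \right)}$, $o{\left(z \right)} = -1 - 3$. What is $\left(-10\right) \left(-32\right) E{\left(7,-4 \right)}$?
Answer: $-5760$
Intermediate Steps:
$o{\left(z \right)} = -4$ ($o{\left(z \right)} = -1 - 3 = -4$)
$E{\left(k,V \right)} = -4 - 2 k$ ($E{\left(k,V \right)} = - 2 k - 4 = -4 - 2 k$)
$\left(-10\right) \left(-32\right) E{\left(7,-4 \right)} = \left(-10\right) \left(-32\right) \left(-4 - 14\right) = 320 \left(-4 - 14\right) = 320 \left(-18\right) = -5760$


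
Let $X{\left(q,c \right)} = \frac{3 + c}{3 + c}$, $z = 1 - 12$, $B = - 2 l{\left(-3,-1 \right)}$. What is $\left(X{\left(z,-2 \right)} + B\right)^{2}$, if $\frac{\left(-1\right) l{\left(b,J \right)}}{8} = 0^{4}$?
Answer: $1$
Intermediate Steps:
$l{\left(b,J \right)} = 0$ ($l{\left(b,J \right)} = - 8 \cdot 0^{4} = \left(-8\right) 0 = 0$)
$B = 0$ ($B = \left(-2\right) 0 = 0$)
$z = -11$ ($z = 1 - 12 = -11$)
$X{\left(q,c \right)} = 1$
$\left(X{\left(z,-2 \right)} + B\right)^{2} = \left(1 + 0\right)^{2} = 1^{2} = 1$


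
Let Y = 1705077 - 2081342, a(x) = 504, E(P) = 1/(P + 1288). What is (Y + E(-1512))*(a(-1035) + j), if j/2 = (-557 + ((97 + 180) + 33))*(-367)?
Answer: -7661441798261/112 ≈ -6.8406e+10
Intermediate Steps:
E(P) = 1/(1288 + P)
j = 181298 (j = 2*((-557 + ((97 + 180) + 33))*(-367)) = 2*((-557 + (277 + 33))*(-367)) = 2*((-557 + 310)*(-367)) = 2*(-247*(-367)) = 2*90649 = 181298)
Y = -376265
(Y + E(-1512))*(a(-1035) + j) = (-376265 + 1/(1288 - 1512))*(504 + 181298) = (-376265 + 1/(-224))*181802 = (-376265 - 1/224)*181802 = -84283361/224*181802 = -7661441798261/112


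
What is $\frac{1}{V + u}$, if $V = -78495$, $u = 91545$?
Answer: $\frac{1}{13050} \approx 7.6628 \cdot 10^{-5}$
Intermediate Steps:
$\frac{1}{V + u} = \frac{1}{-78495 + 91545} = \frac{1}{13050}$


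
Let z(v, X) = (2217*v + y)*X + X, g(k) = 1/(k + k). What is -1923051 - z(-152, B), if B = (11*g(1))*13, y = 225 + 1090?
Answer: 22077211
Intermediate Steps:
y = 1315
g(k) = 1/(2*k)
B = 143/2 (B = (11*((½)/1))*13 = (11*((½)*1))*13 = (11*(½))*13 = (11/2)*13 = 143/2 ≈ 71.500)
z(v, X) = X + X*(1315 + 2217*v) (z(v, X) = (2217*v + 1315)*X + X = (1315 + 2217*v)*X + X = X*(1315 + 2217*v) + X = X + X*(1315 + 2217*v))
-1923051 - z(-152, B) = -1923051 - 143*(1316 + 2217*(-152))/2 = -1923051 - 143*(1316 - 336984)/2 = -1923051 - 143*(-335668)/2 = -1923051 - 1*(-24000262) = -1923051 + 24000262 = 22077211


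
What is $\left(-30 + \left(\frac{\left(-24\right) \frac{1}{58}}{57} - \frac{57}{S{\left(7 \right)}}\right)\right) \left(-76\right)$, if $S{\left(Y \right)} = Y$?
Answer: $\frac{588580}{203} \approx 2899.4$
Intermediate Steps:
$\left(-30 + \left(\frac{\left(-24\right) \frac{1}{58}}{57} - \frac{57}{S{\left(7 \right)}}\right)\right) \left(-76\right) = \left(-30 - \left(\frac{57}{7} - \frac{\left(-24\right) \frac{1}{58}}{57}\right)\right) \left(-76\right) = \left(-30 - \left(\frac{57}{7} - \left(-24\right) \frac{1}{58} \cdot \frac{1}{57}\right)\right) \left(-76\right) = \left(-30 - \frac{31435}{3857}\right) \left(-76\right) = \left(- \frac{147145}{3857}\right) \left(-76\right) = \frac{588580}{203}$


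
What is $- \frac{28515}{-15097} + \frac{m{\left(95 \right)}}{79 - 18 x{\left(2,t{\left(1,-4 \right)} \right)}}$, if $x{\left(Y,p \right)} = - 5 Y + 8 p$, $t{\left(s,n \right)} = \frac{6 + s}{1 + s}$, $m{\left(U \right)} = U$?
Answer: $\frac{1110392}{739753} \approx 1.501$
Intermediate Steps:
$t{\left(s,n \right)} = \frac{6 + s}{1 + s}$
$- \frac{28515}{-15097} + \frac{m{\left(95 \right)}}{79 - 18 x{\left(2,t{\left(1,-4 \right)} \right)}} = - \frac{28515}{-15097} + \frac{95}{79 - 18 \left(\left(-5\right) 2 + 8 \frac{6 + 1}{1 + 1}\right)} = \left(-28515\right) \left(- \frac{1}{15097}\right) + \frac{95}{79 - 18 \left(-10 + 8 \cdot \frac{1}{2} \cdot 7\right)} = \frac{28515}{15097} + \frac{95}{79 - 18 \left(-10 + 8 \cdot \frac{1}{2} \cdot 7\right)} = \frac{28515}{15097} + \frac{95}{79 - 18 \left(-10 + 8 \cdot \frac{7}{2}\right)} = \frac{28515}{15097} + \frac{95}{79 - 18 \left(-10 + 28\right)} = \frac{28515}{15097} + \frac{95}{79 - 324} = \frac{28515}{15097} + \frac{95}{-245} = \frac{28515}{15097} + 95 \left(- \frac{1}{245}\right) = \frac{28515}{15097} - \frac{19}{49} = \frac{1110392}{739753}$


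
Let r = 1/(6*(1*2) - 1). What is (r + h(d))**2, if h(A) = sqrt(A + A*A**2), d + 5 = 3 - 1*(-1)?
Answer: -241/121 + 2*I*sqrt(2)/11 ≈ -1.9917 + 0.25713*I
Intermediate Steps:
d = -1 (d = -5 + (3 - 1*(-1)) = -5 + (3 + 1) = -5 + 4 = -1)
h(A) = sqrt(A + A**3)
r = 1/11 (r = 1/(6*2 - 1) = 1/(12 - 1) = 1/11 ≈ 0.090909)
(r + h(d))**2 = (1/11 + sqrt(-1 + (-1)**3))**2 = (1/11 + sqrt(-1 - 1))**2 = (1/11 + sqrt(-2))**2 = (1/11 + I*sqrt(2))**2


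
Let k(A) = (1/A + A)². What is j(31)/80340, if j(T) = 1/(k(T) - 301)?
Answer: 961/51110942220 ≈ 1.8802e-8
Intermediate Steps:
k(A) = (A + 1/A)²
j(T) = 1/(-301 + (1 + T²)²/T²) (j(T) = 1/((1 + T²)²/T² - 301) = 1/(-301 + (1 + T²)²/T²))
j(31)/80340 = (31²/(1 + 31⁴ - 299*31²))/80340 = (961/(1 + 923521 - 299*961))*(1/80340) = (961/(1 + 923521 - 287339))*(1/80340) = (961/636183)*(1/80340) = 961/51110942220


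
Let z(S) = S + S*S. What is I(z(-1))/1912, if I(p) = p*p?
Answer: 0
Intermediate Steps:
z(S) = S + S²
I(p) = p²
I(z(-1))/1912 = (-(1 - 1))²/1912 = (-1*0)²*(1/1912) = 0²*(1/1912) = 0*(1/1912) = 0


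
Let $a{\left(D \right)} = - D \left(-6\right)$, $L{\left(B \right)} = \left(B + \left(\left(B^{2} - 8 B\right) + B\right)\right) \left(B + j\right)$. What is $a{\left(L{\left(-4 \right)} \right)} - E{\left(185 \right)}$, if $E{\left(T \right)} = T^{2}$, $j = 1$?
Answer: $-34945$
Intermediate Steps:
$L{\left(B \right)} = \left(1 + B\right) \left(B^{2} - 6 B\right)$ ($L{\left(B \right)} = \left(B + \left(\left(B^{2} - 8 B\right) + B\right)\right) \left(B + 1\right) = \left(B + \left(B^{2} - 7 B\right)\right) \left(1 + B\right) = \left(B^{2} - 6 B\right) \left(1 + B\right) = \left(1 + B\right) \left(B^{2} - 6 B\right)$)
$a{\left(D \right)} = 6 D$
$a{\left(L{\left(-4 \right)} \right)} - E{\left(185 \right)} = 6 \left(- 4 \left(-6 + \left(-4\right)^{2} - -20\right)\right) - 185^{2} = 6 \left(- 4 \left(-6 + 16 + 20\right)\right) - 34225 = 6 \left(\left(-4\right) 30\right) - 34225 = 6 \left(-120\right) - 34225 = -720 - 34225 = -34945$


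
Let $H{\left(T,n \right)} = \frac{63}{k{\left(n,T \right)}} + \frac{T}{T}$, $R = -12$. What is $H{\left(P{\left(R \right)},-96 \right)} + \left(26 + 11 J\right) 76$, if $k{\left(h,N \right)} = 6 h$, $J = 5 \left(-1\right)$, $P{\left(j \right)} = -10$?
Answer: $- \frac{140999}{64} \approx -2203.1$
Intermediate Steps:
$J = -5$
$H{\left(T,n \right)} = 1 + \frac{21}{2 n}$ ($H{\left(T,n \right)} = \frac{63}{6 n} + \frac{T}{T} = 63 \frac{1}{6 n} + 1 = \frac{21}{2 n} + 1 = 1 + \frac{21}{2 n}$)
$H{\left(P{\left(R \right)},-96 \right)} + \left(26 + 11 J\right) 76 = \frac{\frac{21}{2} - 96}{-96} + \left(26 + 11 \left(-5\right)\right) 76 = \left(- \frac{1}{96}\right) \left(- \frac{171}{2}\right) + \left(26 - 55\right) 76 = \frac{57}{64} - 2204 = - \frac{140999}{64}$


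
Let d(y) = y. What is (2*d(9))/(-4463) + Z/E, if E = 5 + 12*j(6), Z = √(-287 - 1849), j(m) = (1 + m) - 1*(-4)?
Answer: -18/4463 + 2*I*√534/137 ≈ -0.0040332 + 0.33735*I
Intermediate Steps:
j(m) = 5 + m (j(m) = (1 + m) + 4 = 5 + m)
Z = 2*I*√534 (Z = √(-2136) = 2*I*√534 ≈ 46.217*I)
E = 137 (E = 5 + 12*(5 + 6) = 5 + 12*11 = 5 + 132 = 137)
(2*d(9))/(-4463) + Z/E = (2*9)/(-4463) + (2*I*√534)/137 = 18*(-1/4463) + (2*I*√534)*(1/137) = -18/4463 + 2*I*√534/137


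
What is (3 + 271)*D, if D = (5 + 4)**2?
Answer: 22194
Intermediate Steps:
D = 81 (D = 9**2 = 81)
(3 + 271)*D = (3 + 271)*81 = 274*81 = 22194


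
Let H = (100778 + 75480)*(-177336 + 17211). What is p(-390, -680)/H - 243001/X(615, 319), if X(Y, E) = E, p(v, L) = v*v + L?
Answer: -62348119530593/81847605525 ≈ -761.76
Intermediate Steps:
p(v, L) = L + v**2 (p(v, L) = v**2 + L = L + v**2)
H = -28223312250 (H = 176258*(-160125) = -28223312250)
p(-390, -680)/H - 243001/X(615, 319) = (-680 + (-390)**2)/(-28223312250) - 243001/319 = (-680 + 152100)*(-1/28223312250) - 243001*1/319 = 151420*(-1/28223312250) - 22091/29 = -15142/2822331225 - 22091/29 = -62348119530593/81847605525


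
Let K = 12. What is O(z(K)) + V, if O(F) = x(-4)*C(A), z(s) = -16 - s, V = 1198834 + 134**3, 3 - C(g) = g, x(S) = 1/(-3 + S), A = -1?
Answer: 25234562/7 ≈ 3.6049e+6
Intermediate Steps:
C(g) = 3 - g
V = 3604938 (V = 1198834 + 2406104 = 3604938)
O(F) = -4/7 (O(F) = (3 - 1*(-1))/(-3 - 4) = (3 + 1)/(-7) = -1/7*4 = -4/7)
O(z(K)) + V = -4/7 + 3604938 = 25234562/7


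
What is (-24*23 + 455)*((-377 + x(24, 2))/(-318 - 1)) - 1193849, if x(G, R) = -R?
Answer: -380874594/319 ≈ -1.1940e+6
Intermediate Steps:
(-24*23 + 455)*((-377 + x(24, 2))/(-318 - 1)) - 1193849 = (-24*23 + 455)*((-377 - 1*2)/(-318 - 1)) - 1193849 = (-552 + 455)*((-377 - 2)/(-319)) - 1193849 = -(-36763)*(-1)/319 - 1193849 = -97*379/319 - 1193849 = -36763/319 - 1193849 = -380874594/319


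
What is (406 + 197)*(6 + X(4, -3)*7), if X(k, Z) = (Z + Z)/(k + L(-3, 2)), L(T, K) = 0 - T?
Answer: 0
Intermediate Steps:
L(T, K) = -T
X(k, Z) = 2*Z/(3 + k) (X(k, Z) = (Z + Z)/(k - 1*(-3)) = (2*Z)/(k + 3) = (2*Z)/(3 + k) = 2*Z/(3 + k))
(406 + 197)*(6 + X(4, -3)*7) = (406 + 197)*(6 + (2*(-3)/(3 + 4))*7) = 603*(6 + (2*(-3)/7)*7) = 603*(6 + (2*(-3)*(1/7))*7) = 603*(6 - 6/7*7) = 603*(6 - 6) = 603*0 = 0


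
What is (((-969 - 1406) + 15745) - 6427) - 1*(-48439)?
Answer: 55382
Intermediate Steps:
(((-969 - 1406) + 15745) - 6427) - 1*(-48439) = ((-2375 + 15745) - 6427) + 48439 = (13370 - 6427) + 48439 = 6943 + 48439 = 55382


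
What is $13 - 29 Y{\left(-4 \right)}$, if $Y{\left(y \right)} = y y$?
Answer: $-451$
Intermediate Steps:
$Y{\left(y \right)} = y^{2}$
$13 - 29 Y{\left(-4 \right)} = 13 - 29 \left(-4\right)^{2} = 13 - 464 = -451$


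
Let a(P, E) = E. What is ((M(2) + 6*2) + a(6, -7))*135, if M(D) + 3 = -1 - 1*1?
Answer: 0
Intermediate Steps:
M(D) = -5 (M(D) = -3 + (-1 - 1*1) = -3 + (-1 - 1) = -3 - 2 = -5)
((M(2) + 6*2) + a(6, -7))*135 = ((-5 + 6*2) - 7)*135 = ((-5 + 12) - 7)*135 = (7 - 7)*135 = 0*135 = 0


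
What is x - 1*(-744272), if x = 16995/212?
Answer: 157802659/212 ≈ 7.4435e+5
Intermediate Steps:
x = 16995/212 (x = 16995*(1/212) = 16995/212 ≈ 80.165)
x - 1*(-744272) = 16995/212 - 1*(-744272) = 16995/212 + 744272 = 157802659/212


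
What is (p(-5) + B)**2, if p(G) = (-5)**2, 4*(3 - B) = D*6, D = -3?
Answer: 4225/4 ≈ 1056.3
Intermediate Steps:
B = 15/2 (B = 3 - (-3)*6/4 = 3 - 1/4*(-18) = 3 + 9/2 = 15/2 ≈ 7.5000)
p(G) = 25
(p(-5) + B)**2 = (25 + 15/2)**2 = (65/2)**2 = 4225/4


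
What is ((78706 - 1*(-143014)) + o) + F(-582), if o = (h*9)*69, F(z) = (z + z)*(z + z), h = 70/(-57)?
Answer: 29941214/19 ≈ 1.5759e+6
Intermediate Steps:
h = -70/57 (h = 70*(-1/57) = -70/57 ≈ -1.2281)
F(z) = 4*z² (F(z) = (2*z)*(2*z) = 4*z²)
o = -14490/19 (o = -70/57*9*69 = -210/19*69 = -14490/19 ≈ -762.63)
((78706 - 1*(-143014)) + o) + F(-582) = ((78706 - 1*(-143014)) - 14490/19) + 4*(-582)² = ((78706 + 143014) - 14490/19) + 4*338724 = (221720 - 14490/19) + 1354896 = 4198190/19 + 1354896 = 29941214/19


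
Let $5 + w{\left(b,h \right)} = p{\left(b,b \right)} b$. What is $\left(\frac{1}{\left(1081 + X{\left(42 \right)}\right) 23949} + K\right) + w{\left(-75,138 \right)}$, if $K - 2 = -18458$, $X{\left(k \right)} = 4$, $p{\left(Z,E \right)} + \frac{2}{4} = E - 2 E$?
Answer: $- \frac{1249784432503}{51969330} \approx -24049.0$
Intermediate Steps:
$p{\left(Z,E \right)} = - \frac{1}{2} - E$ ($p{\left(Z,E \right)} = - \frac{1}{2} + \left(E - 2 E\right) = - \frac{1}{2} - E$)
$K = -18456$ ($K = 2 - 18458 = -18456$)
$w{\left(b,h \right)} = -5 + b \left(- \frac{1}{2} - b\right)$ ($w{\left(b,h \right)} = -5 + \left(- \frac{1}{2} - b\right) b = -5 + b \left(- \frac{1}{2} - b\right)$)
$\left(\frac{1}{\left(1081 + X{\left(42 \right)}\right) 23949} + K\right) + w{\left(-75,138 \right)} = \left(\frac{1}{\left(1081 + 4\right) 23949} - 18456\right) - \frac{11185}{2} = \left(\frac{1}{1085} \cdot \frac{1}{23949} - 18456\right) - \frac{11185}{2} = \left(\frac{1}{25984665} - 18456\right) - \frac{11185}{2} = - \frac{479572977239}{25984665} - \frac{11185}{2} = - \frac{1249784432503}{51969330}$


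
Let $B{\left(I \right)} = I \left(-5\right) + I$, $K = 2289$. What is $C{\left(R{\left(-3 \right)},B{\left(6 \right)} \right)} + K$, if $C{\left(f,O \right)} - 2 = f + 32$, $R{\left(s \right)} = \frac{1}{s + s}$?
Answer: $\frac{13937}{6} \approx 2322.8$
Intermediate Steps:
$B{\left(I \right)} = - 4 I$ ($B{\left(I \right)} = - 5 I + I = - 4 I$)
$R{\left(s \right)} = \frac{1}{2 s}$
$C{\left(f,O \right)} = 34 + f$ ($C{\left(f,O \right)} = 2 + \left(f + 32\right) = 2 + \left(32 + f\right) = 34 + f$)
$C{\left(R{\left(-3 \right)},B{\left(6 \right)} \right)} + K = \left(34 + \frac{1}{2 \left(-3\right)}\right) + 2289 = \left(34 + \frac{1}{2} \left(- \frac{1}{3}\right)\right) + 2289 = \left(34 - \frac{1}{6}\right) + 2289 = \frac{203}{6} + 2289 = \frac{13937}{6}$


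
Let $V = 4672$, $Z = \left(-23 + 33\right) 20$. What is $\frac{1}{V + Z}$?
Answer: $\frac{1}{4872} \approx 0.00020525$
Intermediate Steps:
$Z = 200$ ($Z = 10 \cdot 20 = 200$)
$\frac{1}{V + Z} = \frac{1}{4672 + 200} = \frac{1}{4872}$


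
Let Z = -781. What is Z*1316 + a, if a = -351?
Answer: -1028147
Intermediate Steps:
Z*1316 + a = -781*1316 - 351 = -1027796 - 351 = -1028147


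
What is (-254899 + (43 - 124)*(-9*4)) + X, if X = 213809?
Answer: -38174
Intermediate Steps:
(-254899 + (43 - 124)*(-9*4)) + X = (-254899 + (43 - 124)*(-9*4)) + 213809 = (-254899 - 81*(-36)) + 213809 = (-254899 + 2916) + 213809 = -251983 + 213809 = -38174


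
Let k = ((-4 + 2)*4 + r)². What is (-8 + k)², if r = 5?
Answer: 1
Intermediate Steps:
k = 9 (k = ((-4 + 2)*4 + 5)² = (-2*4 + 5)² = (-8 + 5)² = (-3)² = 9)
(-8 + k)² = (-8 + 9)² = 1² = 1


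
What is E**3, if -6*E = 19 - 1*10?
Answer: -27/8 ≈ -3.3750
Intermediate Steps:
E = -3/2 (E = -(19 - 1*10)/6 = -(19 - 10)/6 = -1/6*9 = -3/2 ≈ -1.5000)
E**3 = (-3/2)**3 = -27/8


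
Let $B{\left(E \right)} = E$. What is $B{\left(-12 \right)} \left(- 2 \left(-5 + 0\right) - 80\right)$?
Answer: $840$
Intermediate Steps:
$B{\left(-12 \right)} \left(- 2 \left(-5 + 0\right) - 80\right) = - 12 \left(- 2 \left(-5 + 0\right) - 80\right) = - 12 \left(\left(-2\right) \left(-5\right) - 80\right) = - 12 \left(10 - 80\right) = \left(-12\right) \left(-70\right) = 840$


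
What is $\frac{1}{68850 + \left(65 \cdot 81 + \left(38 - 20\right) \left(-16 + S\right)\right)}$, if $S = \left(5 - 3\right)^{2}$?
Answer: $\frac{1}{73899} \approx 1.3532 \cdot 10^{-5}$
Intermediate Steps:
$S = 4$ ($S = 2^{2} = 4$)
$\frac{1}{68850 + \left(65 \cdot 81 + \left(38 - 20\right) \left(-16 + S\right)\right)} = \frac{1}{68850 + \left(65 \cdot 81 + \left(38 - 20\right) \left(-16 + 4\right)\right)} = \frac{1}{68850 + \left(5265 + 18 \left(-12\right)\right)} = \frac{1}{68850 + \left(5265 - 216\right)} = \frac{1}{68850 + 5049} = \frac{1}{73899}$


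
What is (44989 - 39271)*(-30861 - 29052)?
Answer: -342582534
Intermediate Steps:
(44989 - 39271)*(-30861 - 29052) = 5718*(-59913) = -342582534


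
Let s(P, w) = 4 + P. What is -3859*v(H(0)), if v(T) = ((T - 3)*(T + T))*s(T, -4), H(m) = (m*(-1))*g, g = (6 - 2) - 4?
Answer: 0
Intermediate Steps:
g = 0 (g = 4 - 4 = 0)
H(m) = 0 (H(m) = (m*(-1))*0 = -m*0 = 0)
v(T) = 2*T*(-3 + T)*(4 + T) (v(T) = ((T - 3)*(T + T))*(4 + T) = ((-3 + T)*(2*T))*(4 + T) = (2*T*(-3 + T))*(4 + T) = 2*T*(-3 + T)*(4 + T))
-3859*v(H(0)) = -7718*0*(-3 + 0)*(4 + 0) = -7718*0*(-3)*4 = -3859*0 = 0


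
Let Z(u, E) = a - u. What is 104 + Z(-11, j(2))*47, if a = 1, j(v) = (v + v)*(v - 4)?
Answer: 668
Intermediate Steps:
j(v) = 2*v*(-4 + v) (j(v) = (2*v)*(-4 + v) = 2*v*(-4 + v))
Z(u, E) = 1 - u
104 + Z(-11, j(2))*47 = 104 + (1 - 1*(-11))*47 = 104 + (1 + 11)*47 = 104 + 12*47 = 104 + 564 = 668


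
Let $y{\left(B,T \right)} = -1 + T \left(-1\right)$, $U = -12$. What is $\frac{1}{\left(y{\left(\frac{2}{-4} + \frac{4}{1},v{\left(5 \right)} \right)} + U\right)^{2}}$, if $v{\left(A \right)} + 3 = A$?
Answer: $\frac{1}{225} \approx 0.0044444$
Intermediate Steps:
$v{\left(A \right)} = -3 + A$
$y{\left(B,T \right)} = -1 - T$
$\frac{1}{\left(y{\left(\frac{2}{-4} + \frac{4}{1},v{\left(5 \right)} \right)} + U\right)^{2}} = \frac{1}{\left(\left(-1 - \left(-3 + 5\right)\right) - 12\right)^{2}} = \frac{1}{\left(\left(-1 - 2\right) - 12\right)^{2}} = \frac{1}{\left(-3 - 12\right)^{2}} = \frac{1}{\left(-15\right)^{2}} = \frac{1}{225}$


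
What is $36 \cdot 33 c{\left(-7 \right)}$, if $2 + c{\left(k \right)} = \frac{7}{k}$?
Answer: $-3564$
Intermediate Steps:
$c{\left(k \right)} = -2 + \frac{7}{k}$
$36 \cdot 33 c{\left(-7 \right)} = 36 \cdot 33 \left(-2 + \frac{7}{-7}\right) = 1188 \left(-2 + 7 \left(- \frac{1}{7}\right)\right) = 1188 \left(-2 - 1\right) = 1188 \left(-3\right) = -3564$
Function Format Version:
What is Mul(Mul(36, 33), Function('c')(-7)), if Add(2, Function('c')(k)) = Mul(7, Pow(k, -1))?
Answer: -3564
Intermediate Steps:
Function('c')(k) = Add(-2, Mul(7, Pow(k, -1)))
Mul(Mul(36, 33), Function('c')(-7)) = Mul(Mul(36, 33), Add(-2, Mul(7, Pow(-7, -1)))) = Mul(1188, Add(-2, Mul(7, Rational(-1, 7)))) = Mul(1188, Add(-2, -1)) = Mul(1188, -3) = -3564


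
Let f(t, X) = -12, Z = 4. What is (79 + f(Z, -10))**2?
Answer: 4489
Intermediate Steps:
(79 + f(Z, -10))**2 = (79 - 12)**2 = 67**2 = 4489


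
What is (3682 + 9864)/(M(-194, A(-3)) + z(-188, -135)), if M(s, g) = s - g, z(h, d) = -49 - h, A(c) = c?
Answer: -521/2 ≈ -260.50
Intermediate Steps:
(3682 + 9864)/(M(-194, A(-3)) + z(-188, -135)) = (3682 + 9864)/((-194 - 1*(-3)) + (-49 - 1*(-188))) = 13546/((-194 + 3) + (-49 + 188)) = 13546/(-191 + 139) = 13546/(-52) = 13546*(-1/52) = -521/2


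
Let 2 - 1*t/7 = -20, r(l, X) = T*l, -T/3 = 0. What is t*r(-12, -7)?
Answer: 0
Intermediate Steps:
T = 0 (T = -3*0 = 0)
r(l, X) = 0 (r(l, X) = 0*l = 0)
t = 154 (t = 14 - 7*(-20) = 14 + 140 = 154)
t*r(-12, -7) = 154*0 = 0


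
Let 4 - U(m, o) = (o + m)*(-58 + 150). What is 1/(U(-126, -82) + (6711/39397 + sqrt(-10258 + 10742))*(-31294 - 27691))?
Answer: -39397/50766094745 ≈ -7.7605e-7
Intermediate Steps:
U(m, o) = 4 - 92*m - 92*o (U(m, o) = 4 - (o + m)*(-58 + 150) = 4 - (m + o)*92 = 4 - (92*m + 92*o) = 4 + (-92*m - 92*o) = 4 - 92*m - 92*o)
1/(U(-126, -82) + (6711/39397 + sqrt(-10258 + 10742))*(-31294 - 27691)) = 1/((4 - 92*(-126) - 92*(-82)) + (6711/39397 + sqrt(-10258 + 10742))*(-31294 - 27691)) = 1/((4 + 11592 + 7544) + (6711*(1/39397) + sqrt(484))*(-58985)) = 1/(19140 + (6711/39397 + 22)*(-58985)) = 1/(19140 + (873445/39397)*(-58985)) = 1/(19140 - 51520153325/39397) = 1/(-50766094745/39397) = -39397/50766094745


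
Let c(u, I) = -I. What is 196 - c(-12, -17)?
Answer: 179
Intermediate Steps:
196 - c(-12, -17) = 196 - (-1)*(-17) = 196 - 1*17 = 196 - 17 = 179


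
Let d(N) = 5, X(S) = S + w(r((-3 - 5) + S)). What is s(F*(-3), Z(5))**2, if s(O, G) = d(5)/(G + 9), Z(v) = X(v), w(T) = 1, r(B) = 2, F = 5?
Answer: 1/9 ≈ 0.11111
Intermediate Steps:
X(S) = 1 + S (X(S) = S + 1 = 1 + S)
Z(v) = 1 + v
s(O, G) = 5/(9 + G) (s(O, G) = 5/(G + 9) = 5/(9 + G))
s(F*(-3), Z(5))**2 = (5/(9 + (1 + 5)))**2 = (5/(9 + 6))**2 = (5/15)**2 = (5*(1/15))**2 = (1/3)**2 = 1/9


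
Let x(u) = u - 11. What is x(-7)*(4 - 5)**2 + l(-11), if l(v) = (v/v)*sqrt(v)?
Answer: -18 + I*sqrt(11) ≈ -18.0 + 3.3166*I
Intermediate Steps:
x(u) = -11 + u
l(v) = sqrt(v) (l(v) = 1*sqrt(v) = sqrt(v))
x(-7)*(4 - 5)**2 + l(-11) = (-11 - 7)*(4 - 5)**2 + sqrt(-11) = -18*(-1)**2 + I*sqrt(11) = -18*1 + I*sqrt(11) = -18 + I*sqrt(11)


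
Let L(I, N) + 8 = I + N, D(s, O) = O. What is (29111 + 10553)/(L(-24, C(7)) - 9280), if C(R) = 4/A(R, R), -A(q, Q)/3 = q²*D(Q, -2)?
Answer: -2915304/684431 ≈ -4.2595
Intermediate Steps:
A(q, Q) = 6*q² (A(q, Q) = -3*q²*(-2) = -(-6)*q² = 6*q²)
C(R) = 2/(3*R²) (C(R) = 4/((6*R²)) = 4*(1/(6*R²)) = 2/(3*R²))
L(I, N) = -8 + I + N (L(I, N) = -8 + (I + N) = -8 + I + N)
(29111 + 10553)/(L(-24, C(7)) - 9280) = (29111 + 10553)/((-8 - 24 + (⅔)/7²) - 9280) = 39664/((-8 - 24 + (⅔)*(1/49)) - 9280) = 39664/((-8 - 24 + 2/147) - 9280) = 39664/(-4702/147 - 9280) = 39664/(-1368862/147) = 39664*(-147/1368862) = -2915304/684431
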